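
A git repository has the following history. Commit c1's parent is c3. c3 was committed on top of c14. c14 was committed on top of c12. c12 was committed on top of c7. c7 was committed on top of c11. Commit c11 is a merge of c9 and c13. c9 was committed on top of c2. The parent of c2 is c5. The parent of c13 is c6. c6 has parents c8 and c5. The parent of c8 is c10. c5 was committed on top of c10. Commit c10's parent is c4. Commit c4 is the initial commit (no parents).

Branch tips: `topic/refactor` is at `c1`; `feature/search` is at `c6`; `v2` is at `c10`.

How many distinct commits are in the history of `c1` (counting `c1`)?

14

Walking parent pointers from c1: reachable set = {c1, c10, c11, c12, c13, c14, c2, c3, c4, c5, c6, c7, c8, c9}.
That is 14 commits.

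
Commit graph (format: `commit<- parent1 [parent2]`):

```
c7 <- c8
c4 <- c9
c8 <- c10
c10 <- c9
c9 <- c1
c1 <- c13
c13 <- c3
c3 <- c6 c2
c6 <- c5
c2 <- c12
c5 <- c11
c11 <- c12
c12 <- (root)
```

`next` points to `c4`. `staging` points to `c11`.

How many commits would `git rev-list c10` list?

10

Walking parent pointers from c10: reachable set = {c1, c10, c11, c12, c13, c2, c3, c5, c6, c9}.
That is 10 commits.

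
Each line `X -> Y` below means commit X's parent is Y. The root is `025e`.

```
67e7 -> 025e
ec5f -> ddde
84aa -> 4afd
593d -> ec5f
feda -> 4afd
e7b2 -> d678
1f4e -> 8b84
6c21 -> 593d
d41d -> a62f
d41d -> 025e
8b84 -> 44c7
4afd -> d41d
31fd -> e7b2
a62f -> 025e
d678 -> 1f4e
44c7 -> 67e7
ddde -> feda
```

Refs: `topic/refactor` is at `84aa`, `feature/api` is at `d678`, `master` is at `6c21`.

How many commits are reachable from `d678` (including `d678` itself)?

Walking parent pointers from d678: reachable set = {025e, 1f4e, 44c7, 67e7, 8b84, d678}.
That is 6 commits.

6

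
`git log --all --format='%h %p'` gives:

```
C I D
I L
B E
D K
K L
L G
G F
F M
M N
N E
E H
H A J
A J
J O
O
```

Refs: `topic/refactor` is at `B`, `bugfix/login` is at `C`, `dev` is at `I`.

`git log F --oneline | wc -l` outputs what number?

8

Walking parent pointers from F: reachable set = {A, E, F, H, J, M, N, O}.
That is 8 commits.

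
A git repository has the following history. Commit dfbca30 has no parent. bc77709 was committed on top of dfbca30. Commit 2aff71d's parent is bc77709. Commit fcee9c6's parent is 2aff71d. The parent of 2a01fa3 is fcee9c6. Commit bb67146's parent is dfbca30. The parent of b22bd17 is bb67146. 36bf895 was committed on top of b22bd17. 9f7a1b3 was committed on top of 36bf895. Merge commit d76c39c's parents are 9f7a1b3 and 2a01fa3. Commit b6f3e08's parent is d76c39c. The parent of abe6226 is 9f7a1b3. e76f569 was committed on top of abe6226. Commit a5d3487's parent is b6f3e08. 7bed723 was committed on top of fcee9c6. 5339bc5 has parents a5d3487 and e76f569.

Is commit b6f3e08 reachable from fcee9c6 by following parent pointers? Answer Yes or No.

No

Ancestors of fcee9c6: {2aff71d, bc77709, dfbca30, fcee9c6}.
b6f3e08 is not in that set, so it is not an ancestor of fcee9c6.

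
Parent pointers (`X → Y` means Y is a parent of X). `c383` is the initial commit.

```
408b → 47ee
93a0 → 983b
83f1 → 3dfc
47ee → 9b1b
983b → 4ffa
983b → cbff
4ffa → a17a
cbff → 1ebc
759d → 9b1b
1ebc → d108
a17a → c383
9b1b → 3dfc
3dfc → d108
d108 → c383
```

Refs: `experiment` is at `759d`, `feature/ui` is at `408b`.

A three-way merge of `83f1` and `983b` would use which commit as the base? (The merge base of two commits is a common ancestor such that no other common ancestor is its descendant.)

Ancestors of 83f1: {3dfc, 83f1, c383, d108}.
Ancestors of 983b: {1ebc, 4ffa, 983b, a17a, c383, cbff, d108}.
Common ancestors: {c383, d108}.
Among these, d108 is not an ancestor of any other common ancestor — it is the merge base.

d108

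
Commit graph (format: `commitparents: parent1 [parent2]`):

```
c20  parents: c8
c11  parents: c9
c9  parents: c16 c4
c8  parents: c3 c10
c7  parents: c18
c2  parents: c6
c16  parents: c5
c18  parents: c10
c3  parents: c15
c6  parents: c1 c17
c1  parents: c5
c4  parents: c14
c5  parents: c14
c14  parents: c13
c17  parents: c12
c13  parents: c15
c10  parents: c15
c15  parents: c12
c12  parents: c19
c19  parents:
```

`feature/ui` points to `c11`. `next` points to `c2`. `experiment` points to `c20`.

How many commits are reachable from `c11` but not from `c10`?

Reachable from c11: {c11, c12, c13, c14, c15, c16, c19, c4, c5, c9}.
Reachable from c10: {c10, c12, c15, c19}.
In c11's history but not c10's: {c11, c13, c14, c16, c4, c5, c9} — 7 commits.

7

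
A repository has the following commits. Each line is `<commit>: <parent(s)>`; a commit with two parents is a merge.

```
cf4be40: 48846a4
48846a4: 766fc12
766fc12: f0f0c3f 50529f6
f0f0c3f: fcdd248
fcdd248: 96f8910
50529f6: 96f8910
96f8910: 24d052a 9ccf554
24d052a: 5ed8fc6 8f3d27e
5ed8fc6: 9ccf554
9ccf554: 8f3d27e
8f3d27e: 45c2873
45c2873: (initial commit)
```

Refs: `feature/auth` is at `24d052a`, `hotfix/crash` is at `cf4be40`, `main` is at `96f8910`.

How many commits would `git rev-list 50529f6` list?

7

Walking parent pointers from 50529f6: reachable set = {24d052a, 45c2873, 50529f6, 5ed8fc6, 8f3d27e, 96f8910, 9ccf554}.
That is 7 commits.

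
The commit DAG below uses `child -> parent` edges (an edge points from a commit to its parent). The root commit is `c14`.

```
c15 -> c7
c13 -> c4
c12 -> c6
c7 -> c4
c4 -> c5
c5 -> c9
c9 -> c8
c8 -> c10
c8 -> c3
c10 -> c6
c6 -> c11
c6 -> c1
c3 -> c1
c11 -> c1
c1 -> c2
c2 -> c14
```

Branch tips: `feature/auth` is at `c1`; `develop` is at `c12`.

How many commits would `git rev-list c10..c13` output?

Reachable from c13: {c1, c10, c11, c13, c14, c2, c3, c4, c5, c6, c8, c9}.
Reachable from c10: {c1, c10, c11, c14, c2, c6}.
In c13's history but not c10's: {c13, c3, c4, c5, c8, c9} — 6 commits.

6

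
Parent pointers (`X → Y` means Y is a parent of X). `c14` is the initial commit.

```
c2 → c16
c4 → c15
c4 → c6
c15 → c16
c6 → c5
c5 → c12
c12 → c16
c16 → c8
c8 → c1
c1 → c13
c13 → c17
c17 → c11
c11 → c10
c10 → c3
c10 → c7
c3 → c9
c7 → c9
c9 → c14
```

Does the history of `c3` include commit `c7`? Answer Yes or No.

No

Ancestors of c3: {c14, c3, c9}.
c7 is not in that set, so it is not an ancestor of c3.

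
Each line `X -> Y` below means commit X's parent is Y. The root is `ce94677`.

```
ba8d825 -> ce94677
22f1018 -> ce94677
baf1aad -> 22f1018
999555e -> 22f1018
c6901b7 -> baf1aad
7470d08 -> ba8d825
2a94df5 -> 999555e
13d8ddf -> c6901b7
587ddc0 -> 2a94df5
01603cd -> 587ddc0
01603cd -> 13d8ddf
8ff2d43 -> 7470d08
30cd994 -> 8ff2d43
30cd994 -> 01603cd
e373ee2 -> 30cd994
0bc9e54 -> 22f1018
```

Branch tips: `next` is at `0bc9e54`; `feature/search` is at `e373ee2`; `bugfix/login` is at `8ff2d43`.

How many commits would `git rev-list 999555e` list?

3

Walking parent pointers from 999555e: reachable set = {22f1018, 999555e, ce94677}.
That is 3 commits.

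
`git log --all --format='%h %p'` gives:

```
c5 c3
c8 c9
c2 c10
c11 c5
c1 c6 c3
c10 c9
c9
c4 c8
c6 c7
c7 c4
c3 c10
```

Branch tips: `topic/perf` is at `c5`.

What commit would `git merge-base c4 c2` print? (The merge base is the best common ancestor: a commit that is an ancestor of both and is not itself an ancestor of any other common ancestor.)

Ancestors of c4: {c4, c8, c9}.
Ancestors of c2: {c10, c2, c9}.
Common ancestors: {c9}.
The only common ancestor is c9, so it is the merge base.

c9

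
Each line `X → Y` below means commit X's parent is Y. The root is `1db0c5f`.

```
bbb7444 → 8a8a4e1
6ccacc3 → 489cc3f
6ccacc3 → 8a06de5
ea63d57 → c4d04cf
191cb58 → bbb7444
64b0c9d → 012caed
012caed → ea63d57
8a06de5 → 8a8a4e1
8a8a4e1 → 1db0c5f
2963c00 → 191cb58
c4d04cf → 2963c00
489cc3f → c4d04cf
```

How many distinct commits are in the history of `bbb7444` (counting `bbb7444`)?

3

Walking parent pointers from bbb7444: reachable set = {1db0c5f, 8a8a4e1, bbb7444}.
That is 3 commits.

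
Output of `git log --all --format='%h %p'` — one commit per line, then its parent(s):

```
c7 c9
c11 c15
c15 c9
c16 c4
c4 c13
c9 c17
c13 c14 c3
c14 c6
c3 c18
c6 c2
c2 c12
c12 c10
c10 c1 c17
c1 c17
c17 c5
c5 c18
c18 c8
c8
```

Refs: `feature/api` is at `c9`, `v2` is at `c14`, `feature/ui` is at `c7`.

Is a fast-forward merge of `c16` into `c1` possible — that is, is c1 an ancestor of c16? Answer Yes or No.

Yes

A fast-forward from c1 to c16 is possible iff c1 is an ancestor of c16.
Ancestors of c16: {c1, c10, c12, c13, c14, c16, c17, c18, c2, c3, c4, c5, c6, c8}.
c1 is among them, so fast-forward is possible.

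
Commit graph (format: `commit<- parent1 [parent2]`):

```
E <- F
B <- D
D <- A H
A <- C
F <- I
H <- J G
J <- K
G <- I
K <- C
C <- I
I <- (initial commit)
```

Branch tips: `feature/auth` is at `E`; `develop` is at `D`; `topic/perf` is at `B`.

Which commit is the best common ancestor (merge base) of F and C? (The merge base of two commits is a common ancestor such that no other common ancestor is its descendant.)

I

Ancestors of F: {F, I}.
Ancestors of C: {C, I}.
Common ancestors: {I}.
The only common ancestor is I, so it is the merge base.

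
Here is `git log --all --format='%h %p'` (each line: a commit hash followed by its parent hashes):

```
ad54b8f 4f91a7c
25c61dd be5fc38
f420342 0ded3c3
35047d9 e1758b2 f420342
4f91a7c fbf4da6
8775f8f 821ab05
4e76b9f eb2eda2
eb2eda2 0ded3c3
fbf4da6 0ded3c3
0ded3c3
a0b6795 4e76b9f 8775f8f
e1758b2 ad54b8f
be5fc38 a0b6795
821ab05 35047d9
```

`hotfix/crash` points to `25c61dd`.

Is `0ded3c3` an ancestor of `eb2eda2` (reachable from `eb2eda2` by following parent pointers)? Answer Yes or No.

Ancestors of eb2eda2 (commits reachable by following parents): {0ded3c3, eb2eda2}.
0ded3c3 is in that set, so it is an ancestor of eb2eda2.

Yes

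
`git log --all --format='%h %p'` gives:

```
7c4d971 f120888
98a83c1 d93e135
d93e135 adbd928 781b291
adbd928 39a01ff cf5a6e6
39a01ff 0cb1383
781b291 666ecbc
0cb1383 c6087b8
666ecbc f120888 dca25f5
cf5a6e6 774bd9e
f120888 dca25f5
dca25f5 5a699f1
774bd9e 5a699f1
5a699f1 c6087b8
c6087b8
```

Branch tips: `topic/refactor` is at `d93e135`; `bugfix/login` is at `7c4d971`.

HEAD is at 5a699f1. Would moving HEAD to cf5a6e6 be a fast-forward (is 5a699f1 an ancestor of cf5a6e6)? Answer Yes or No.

A fast-forward from 5a699f1 to cf5a6e6 is possible iff 5a699f1 is an ancestor of cf5a6e6.
Ancestors of cf5a6e6: {5a699f1, 774bd9e, c6087b8, cf5a6e6}.
5a699f1 is among them, so fast-forward is possible.

Yes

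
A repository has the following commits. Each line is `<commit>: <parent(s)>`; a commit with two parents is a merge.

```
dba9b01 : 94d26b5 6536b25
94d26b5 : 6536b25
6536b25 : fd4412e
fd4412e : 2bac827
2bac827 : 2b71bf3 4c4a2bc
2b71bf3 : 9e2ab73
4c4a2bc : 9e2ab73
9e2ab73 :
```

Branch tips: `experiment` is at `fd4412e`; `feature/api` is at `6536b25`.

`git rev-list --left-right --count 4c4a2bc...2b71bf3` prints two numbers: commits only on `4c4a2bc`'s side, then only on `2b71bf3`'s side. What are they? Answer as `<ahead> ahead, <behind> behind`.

Reachable from 4c4a2bc: {4c4a2bc, 9e2ab73}.
Reachable from 2b71bf3: {2b71bf3, 9e2ab73}.
Only in 4c4a2bc's history (ahead): {4c4a2bc} — 1.
Only in 2b71bf3's history (behind): {2b71bf3} — 1.

1 ahead, 1 behind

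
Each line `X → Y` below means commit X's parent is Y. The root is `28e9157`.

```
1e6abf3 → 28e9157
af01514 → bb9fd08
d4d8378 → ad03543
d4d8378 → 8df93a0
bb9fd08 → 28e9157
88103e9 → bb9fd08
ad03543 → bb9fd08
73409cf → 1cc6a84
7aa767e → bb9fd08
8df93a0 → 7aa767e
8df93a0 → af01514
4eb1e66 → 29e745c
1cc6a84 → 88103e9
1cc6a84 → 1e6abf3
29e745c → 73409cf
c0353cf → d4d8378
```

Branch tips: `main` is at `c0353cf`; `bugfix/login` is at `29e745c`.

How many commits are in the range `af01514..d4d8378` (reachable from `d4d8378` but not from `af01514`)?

4

Reachable from d4d8378: {28e9157, 7aa767e, 8df93a0, ad03543, af01514, bb9fd08, d4d8378}.
Reachable from af01514: {28e9157, af01514, bb9fd08}.
In d4d8378's history but not af01514's: {7aa767e, 8df93a0, ad03543, d4d8378} — 4 commits.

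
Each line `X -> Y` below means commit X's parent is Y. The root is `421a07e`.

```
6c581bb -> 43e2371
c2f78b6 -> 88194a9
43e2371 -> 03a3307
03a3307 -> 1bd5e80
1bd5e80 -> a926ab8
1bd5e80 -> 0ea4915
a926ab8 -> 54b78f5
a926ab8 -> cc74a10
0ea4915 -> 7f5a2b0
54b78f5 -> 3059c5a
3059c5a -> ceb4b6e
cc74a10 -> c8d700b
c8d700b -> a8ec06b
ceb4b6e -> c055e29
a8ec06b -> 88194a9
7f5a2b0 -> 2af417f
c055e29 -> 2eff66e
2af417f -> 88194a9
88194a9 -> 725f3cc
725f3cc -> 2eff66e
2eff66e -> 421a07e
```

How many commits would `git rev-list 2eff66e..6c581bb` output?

17

Reachable from 6c581bb: {03a3307, 0ea4915, 1bd5e80, 2af417f, 2eff66e, 3059c5a, 421a07e, 43e2371, 54b78f5, 6c581bb, 725f3cc, 7f5a2b0, 88194a9, a8ec06b, a926ab8, c055e29, c8d700b, cc74a10, ceb4b6e}.
Reachable from 2eff66e: {2eff66e, 421a07e}.
In 6c581bb's history but not 2eff66e's: {03a3307, 0ea4915, 1bd5e80, 2af417f, 3059c5a, 43e2371, 54b78f5, 6c581bb, 725f3cc, 7f5a2b0, 88194a9, a8ec06b, a926ab8, c055e29, c8d700b, cc74a10, ceb4b6e} — 17 commits.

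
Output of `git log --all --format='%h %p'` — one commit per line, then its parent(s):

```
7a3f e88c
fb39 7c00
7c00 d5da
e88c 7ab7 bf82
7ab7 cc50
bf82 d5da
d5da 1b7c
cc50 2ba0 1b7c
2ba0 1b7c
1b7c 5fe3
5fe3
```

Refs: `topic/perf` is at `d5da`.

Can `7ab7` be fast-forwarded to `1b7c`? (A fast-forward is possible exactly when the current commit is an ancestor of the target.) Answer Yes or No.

A fast-forward from 7ab7 to 1b7c is possible iff 7ab7 is an ancestor of 1b7c.
Ancestors of 1b7c: {1b7c, 5fe3}.
7ab7 is not among them, so fast-forward is not possible.

No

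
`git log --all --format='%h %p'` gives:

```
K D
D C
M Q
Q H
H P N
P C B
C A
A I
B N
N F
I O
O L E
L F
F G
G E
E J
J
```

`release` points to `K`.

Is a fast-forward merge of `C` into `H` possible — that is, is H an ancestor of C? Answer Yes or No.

No

A fast-forward from H to C is possible iff H is an ancestor of C.
Ancestors of C: {A, C, E, F, G, I, J, L, O}.
H is not among them, so fast-forward is not possible.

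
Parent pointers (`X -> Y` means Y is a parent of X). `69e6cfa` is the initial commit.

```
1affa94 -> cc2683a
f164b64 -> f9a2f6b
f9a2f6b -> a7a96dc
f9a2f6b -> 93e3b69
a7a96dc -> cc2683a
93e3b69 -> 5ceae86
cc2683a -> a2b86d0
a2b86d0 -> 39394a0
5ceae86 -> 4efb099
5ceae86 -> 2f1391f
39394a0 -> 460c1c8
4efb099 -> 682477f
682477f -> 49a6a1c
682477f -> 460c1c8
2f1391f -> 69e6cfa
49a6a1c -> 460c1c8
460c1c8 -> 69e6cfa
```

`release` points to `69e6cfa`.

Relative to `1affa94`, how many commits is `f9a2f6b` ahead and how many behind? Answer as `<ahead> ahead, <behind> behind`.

Reachable from f9a2f6b: {2f1391f, 39394a0, 460c1c8, 49a6a1c, 4efb099, 5ceae86, 682477f, 69e6cfa, 93e3b69, a2b86d0, a7a96dc, cc2683a, f9a2f6b}.
Reachable from 1affa94: {1affa94, 39394a0, 460c1c8, 69e6cfa, a2b86d0, cc2683a}.
Only in f9a2f6b's history (ahead): {2f1391f, 49a6a1c, 4efb099, 5ceae86, 682477f, 93e3b69, a7a96dc, f9a2f6b} — 8.
Only in 1affa94's history (behind): {1affa94} — 1.

8 ahead, 1 behind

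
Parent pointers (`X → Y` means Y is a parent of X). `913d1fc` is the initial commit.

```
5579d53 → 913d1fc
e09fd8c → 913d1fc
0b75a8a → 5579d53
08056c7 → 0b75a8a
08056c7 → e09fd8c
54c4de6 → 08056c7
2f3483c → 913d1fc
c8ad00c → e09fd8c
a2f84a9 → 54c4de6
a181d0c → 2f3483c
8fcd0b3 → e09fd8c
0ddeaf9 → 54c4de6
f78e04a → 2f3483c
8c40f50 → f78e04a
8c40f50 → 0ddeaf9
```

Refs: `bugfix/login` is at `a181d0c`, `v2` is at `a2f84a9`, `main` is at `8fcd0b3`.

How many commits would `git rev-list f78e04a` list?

3

Walking parent pointers from f78e04a: reachable set = {2f3483c, 913d1fc, f78e04a}.
That is 3 commits.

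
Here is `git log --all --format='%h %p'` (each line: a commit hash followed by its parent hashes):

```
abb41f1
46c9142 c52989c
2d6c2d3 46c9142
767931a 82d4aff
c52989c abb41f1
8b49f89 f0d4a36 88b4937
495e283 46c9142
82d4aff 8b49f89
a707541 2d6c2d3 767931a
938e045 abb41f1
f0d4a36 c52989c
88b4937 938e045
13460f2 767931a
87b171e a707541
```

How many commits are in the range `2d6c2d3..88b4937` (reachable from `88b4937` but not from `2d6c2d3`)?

2

Reachable from 88b4937: {88b4937, 938e045, abb41f1}.
Reachable from 2d6c2d3: {2d6c2d3, 46c9142, abb41f1, c52989c}.
In 88b4937's history but not 2d6c2d3's: {88b4937, 938e045} — 2 commits.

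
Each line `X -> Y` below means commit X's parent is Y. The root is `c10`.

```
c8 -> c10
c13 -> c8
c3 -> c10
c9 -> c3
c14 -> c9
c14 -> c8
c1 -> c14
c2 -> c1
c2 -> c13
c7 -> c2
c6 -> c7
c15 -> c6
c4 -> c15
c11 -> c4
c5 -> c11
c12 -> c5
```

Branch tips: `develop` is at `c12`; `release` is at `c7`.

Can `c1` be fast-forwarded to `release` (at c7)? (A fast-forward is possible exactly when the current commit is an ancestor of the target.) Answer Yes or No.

A fast-forward from c1 to c7 is possible iff c1 is an ancestor of c7.
Ancestors of c7: {c1, c10, c13, c14, c2, c3, c7, c8, c9}.
c1 is among them, so fast-forward is possible.

Yes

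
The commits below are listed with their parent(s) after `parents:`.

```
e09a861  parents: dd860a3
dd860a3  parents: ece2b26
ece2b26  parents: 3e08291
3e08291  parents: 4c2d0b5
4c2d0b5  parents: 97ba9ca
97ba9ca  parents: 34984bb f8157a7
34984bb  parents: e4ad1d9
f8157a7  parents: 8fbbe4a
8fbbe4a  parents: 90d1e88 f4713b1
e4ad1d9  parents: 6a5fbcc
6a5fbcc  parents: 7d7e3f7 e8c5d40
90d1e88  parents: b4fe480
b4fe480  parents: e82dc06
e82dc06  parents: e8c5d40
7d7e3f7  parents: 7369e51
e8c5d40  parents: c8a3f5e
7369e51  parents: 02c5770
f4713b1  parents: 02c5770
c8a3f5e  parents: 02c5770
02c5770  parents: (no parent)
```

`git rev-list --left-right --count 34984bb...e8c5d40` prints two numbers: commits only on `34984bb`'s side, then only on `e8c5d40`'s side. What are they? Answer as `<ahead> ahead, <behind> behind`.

5 ahead, 0 behind

Reachable from 34984bb: {02c5770, 34984bb, 6a5fbcc, 7369e51, 7d7e3f7, c8a3f5e, e4ad1d9, e8c5d40}.
Reachable from e8c5d40: {02c5770, c8a3f5e, e8c5d40}.
Only in 34984bb's history (ahead): {34984bb, 6a5fbcc, 7369e51, 7d7e3f7, e4ad1d9} — 5.
Only in e8c5d40's history (behind): {} — 0.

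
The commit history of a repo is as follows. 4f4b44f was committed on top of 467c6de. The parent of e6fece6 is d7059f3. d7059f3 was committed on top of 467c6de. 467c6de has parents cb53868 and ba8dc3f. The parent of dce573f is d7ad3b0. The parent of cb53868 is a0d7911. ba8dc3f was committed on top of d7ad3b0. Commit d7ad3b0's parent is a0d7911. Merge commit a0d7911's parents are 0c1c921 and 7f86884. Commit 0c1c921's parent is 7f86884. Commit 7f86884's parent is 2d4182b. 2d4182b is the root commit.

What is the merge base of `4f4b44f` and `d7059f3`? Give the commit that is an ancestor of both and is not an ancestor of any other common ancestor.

Ancestors of 4f4b44f: {0c1c921, 2d4182b, 467c6de, 4f4b44f, 7f86884, a0d7911, ba8dc3f, cb53868, d7ad3b0}.
Ancestors of d7059f3: {0c1c921, 2d4182b, 467c6de, 7f86884, a0d7911, ba8dc3f, cb53868, d7059f3, d7ad3b0}.
Common ancestors: {0c1c921, 2d4182b, 467c6de, 7f86884, a0d7911, ba8dc3f, cb53868, d7ad3b0}.
Among these, 467c6de is not an ancestor of any other common ancestor — it is the merge base.

467c6de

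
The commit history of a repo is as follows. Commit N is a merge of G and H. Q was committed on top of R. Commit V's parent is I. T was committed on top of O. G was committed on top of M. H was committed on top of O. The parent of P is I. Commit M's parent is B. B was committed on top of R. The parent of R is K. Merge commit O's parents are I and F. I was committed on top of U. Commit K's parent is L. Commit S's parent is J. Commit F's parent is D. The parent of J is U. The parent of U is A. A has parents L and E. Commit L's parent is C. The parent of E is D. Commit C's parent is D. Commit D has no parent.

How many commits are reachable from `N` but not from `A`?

11

Reachable from N: {A, B, C, D, E, F, G, H, I, K, L, M, N, O, R, U}.
Reachable from A: {A, C, D, E, L}.
In N's history but not A's: {B, F, G, H, I, K, M, N, O, R, U} — 11 commits.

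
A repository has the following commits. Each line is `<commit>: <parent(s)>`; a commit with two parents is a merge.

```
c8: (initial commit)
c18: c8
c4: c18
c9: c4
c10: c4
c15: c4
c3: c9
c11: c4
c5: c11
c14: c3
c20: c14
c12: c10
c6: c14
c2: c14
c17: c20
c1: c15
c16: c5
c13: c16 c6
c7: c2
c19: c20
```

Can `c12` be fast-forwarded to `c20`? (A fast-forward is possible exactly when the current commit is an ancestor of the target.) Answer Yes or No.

No

A fast-forward from c12 to c20 is possible iff c12 is an ancestor of c20.
Ancestors of c20: {c14, c18, c20, c3, c4, c8, c9}.
c12 is not among them, so fast-forward is not possible.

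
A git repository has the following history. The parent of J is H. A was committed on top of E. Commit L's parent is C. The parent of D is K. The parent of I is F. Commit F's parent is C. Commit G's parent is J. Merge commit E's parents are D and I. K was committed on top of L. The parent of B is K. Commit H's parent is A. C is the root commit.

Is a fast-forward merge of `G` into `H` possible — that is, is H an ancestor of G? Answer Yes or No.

A fast-forward from H to G is possible iff H is an ancestor of G.
Ancestors of G: {A, C, D, E, F, G, H, I, J, K, L}.
H is among them, so fast-forward is possible.

Yes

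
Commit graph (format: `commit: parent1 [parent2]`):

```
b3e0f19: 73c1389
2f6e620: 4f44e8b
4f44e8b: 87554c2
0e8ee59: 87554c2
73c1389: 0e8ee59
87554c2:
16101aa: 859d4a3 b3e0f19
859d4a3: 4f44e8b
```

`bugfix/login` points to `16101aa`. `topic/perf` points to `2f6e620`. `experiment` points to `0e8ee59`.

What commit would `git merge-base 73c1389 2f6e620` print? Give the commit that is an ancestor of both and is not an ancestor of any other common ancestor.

Ancestors of 73c1389: {0e8ee59, 73c1389, 87554c2}.
Ancestors of 2f6e620: {2f6e620, 4f44e8b, 87554c2}.
Common ancestors: {87554c2}.
The only common ancestor is 87554c2, so it is the merge base.

87554c2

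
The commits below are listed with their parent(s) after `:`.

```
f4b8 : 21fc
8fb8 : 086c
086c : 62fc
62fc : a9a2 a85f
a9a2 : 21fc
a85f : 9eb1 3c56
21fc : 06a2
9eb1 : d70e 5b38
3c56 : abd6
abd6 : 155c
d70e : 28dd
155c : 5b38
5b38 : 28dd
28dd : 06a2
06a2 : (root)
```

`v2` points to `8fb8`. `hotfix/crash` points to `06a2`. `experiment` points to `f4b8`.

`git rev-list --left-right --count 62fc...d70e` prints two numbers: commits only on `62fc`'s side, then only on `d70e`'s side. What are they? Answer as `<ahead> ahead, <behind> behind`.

9 ahead, 0 behind

Reachable from 62fc: {06a2, 155c, 21fc, 28dd, 3c56, 5b38, 62fc, 9eb1, a85f, a9a2, abd6, d70e}.
Reachable from d70e: {06a2, 28dd, d70e}.
Only in 62fc's history (ahead): {155c, 21fc, 3c56, 5b38, 62fc, 9eb1, a85f, a9a2, abd6} — 9.
Only in d70e's history (behind): {} — 0.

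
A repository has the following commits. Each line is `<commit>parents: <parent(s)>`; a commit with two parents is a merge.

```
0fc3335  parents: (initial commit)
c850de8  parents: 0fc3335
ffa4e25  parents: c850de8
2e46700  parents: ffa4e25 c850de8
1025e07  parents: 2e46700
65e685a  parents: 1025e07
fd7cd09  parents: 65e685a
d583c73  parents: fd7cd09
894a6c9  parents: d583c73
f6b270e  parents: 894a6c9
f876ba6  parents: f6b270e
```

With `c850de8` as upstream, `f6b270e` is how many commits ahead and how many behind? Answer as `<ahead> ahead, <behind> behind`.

Reachable from f6b270e: {0fc3335, 1025e07, 2e46700, 65e685a, 894a6c9, c850de8, d583c73, f6b270e, fd7cd09, ffa4e25}.
Reachable from c850de8: {0fc3335, c850de8}.
Only in f6b270e's history (ahead): {1025e07, 2e46700, 65e685a, 894a6c9, d583c73, f6b270e, fd7cd09, ffa4e25} — 8.
Only in c850de8's history (behind): {} — 0.

8 ahead, 0 behind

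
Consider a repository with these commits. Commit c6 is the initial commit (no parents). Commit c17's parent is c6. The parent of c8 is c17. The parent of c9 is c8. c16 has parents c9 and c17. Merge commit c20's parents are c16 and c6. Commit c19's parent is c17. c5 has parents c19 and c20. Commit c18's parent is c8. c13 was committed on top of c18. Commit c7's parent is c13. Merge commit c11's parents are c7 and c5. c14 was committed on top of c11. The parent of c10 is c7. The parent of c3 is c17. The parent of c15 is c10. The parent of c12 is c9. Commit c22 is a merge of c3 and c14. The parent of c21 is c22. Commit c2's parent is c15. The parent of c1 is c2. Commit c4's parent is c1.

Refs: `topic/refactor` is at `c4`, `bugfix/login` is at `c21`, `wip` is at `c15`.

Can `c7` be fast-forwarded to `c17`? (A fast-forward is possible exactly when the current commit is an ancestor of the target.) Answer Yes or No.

A fast-forward from c7 to c17 is possible iff c7 is an ancestor of c17.
Ancestors of c17: {c17, c6}.
c7 is not among them, so fast-forward is not possible.

No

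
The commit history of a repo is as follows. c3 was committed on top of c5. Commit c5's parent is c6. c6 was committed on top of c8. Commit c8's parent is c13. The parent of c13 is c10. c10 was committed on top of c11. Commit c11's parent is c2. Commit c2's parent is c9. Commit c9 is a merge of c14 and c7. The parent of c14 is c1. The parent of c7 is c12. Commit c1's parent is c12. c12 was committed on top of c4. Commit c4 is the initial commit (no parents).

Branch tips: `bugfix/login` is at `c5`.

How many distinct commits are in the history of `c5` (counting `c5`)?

Walking parent pointers from c5: reachable set = {c1, c10, c11, c12, c13, c14, c2, c4, c5, c6, c7, c8, c9}.
That is 13 commits.

13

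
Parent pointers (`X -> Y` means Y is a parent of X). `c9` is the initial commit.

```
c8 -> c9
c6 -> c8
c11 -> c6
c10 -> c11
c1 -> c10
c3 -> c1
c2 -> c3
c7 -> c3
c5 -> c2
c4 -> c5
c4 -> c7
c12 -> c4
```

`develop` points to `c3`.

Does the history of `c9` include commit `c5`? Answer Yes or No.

Ancestors of c9: {c9}.
c5 is not in that set, so it is not an ancestor of c9.

No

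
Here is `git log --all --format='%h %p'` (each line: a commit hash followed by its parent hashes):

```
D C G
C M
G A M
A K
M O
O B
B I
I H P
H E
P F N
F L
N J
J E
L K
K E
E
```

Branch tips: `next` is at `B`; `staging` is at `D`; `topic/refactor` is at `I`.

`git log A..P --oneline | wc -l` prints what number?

5

Reachable from P: {E, F, J, K, L, N, P}.
Reachable from A: {A, E, K}.
In P's history but not A's: {F, J, L, N, P} — 5 commits.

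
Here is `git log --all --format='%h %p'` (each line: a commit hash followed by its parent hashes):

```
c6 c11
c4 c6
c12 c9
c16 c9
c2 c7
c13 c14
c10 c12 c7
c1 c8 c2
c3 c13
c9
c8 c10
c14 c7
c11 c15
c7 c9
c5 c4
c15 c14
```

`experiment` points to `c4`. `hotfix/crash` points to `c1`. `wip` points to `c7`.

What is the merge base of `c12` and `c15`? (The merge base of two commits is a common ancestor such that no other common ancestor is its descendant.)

c9

Ancestors of c12: {c12, c9}.
Ancestors of c15: {c14, c15, c7, c9}.
Common ancestors: {c9}.
The only common ancestor is c9, so it is the merge base.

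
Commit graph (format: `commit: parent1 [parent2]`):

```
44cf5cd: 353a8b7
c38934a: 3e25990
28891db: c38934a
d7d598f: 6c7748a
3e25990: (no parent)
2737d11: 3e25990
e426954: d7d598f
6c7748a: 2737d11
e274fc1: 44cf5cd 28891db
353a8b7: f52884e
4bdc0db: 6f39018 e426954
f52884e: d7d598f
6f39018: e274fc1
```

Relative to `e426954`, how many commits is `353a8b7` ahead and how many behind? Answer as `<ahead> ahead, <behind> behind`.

Reachable from 353a8b7: {2737d11, 353a8b7, 3e25990, 6c7748a, d7d598f, f52884e}.
Reachable from e426954: {2737d11, 3e25990, 6c7748a, d7d598f, e426954}.
Only in 353a8b7's history (ahead): {353a8b7, f52884e} — 2.
Only in e426954's history (behind): {e426954} — 1.

2 ahead, 1 behind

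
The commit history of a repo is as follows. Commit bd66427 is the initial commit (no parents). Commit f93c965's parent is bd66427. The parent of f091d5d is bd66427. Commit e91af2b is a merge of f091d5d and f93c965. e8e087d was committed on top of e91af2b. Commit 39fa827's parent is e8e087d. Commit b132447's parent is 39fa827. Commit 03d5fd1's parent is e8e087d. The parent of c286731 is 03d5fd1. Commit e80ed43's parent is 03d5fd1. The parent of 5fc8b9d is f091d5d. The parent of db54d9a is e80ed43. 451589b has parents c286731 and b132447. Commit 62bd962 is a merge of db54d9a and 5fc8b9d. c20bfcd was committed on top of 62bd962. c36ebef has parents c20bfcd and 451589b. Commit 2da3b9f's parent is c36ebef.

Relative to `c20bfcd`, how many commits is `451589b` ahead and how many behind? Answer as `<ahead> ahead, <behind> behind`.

Reachable from 451589b: {03d5fd1, 39fa827, 451589b, b132447, bd66427, c286731, e8e087d, e91af2b, f091d5d, f93c965}.
Reachable from c20bfcd: {03d5fd1, 5fc8b9d, 62bd962, bd66427, c20bfcd, db54d9a, e80ed43, e8e087d, e91af2b, f091d5d, f93c965}.
Only in 451589b's history (ahead): {39fa827, 451589b, b132447, c286731} — 4.
Only in c20bfcd's history (behind): {5fc8b9d, 62bd962, c20bfcd, db54d9a, e80ed43} — 5.

4 ahead, 5 behind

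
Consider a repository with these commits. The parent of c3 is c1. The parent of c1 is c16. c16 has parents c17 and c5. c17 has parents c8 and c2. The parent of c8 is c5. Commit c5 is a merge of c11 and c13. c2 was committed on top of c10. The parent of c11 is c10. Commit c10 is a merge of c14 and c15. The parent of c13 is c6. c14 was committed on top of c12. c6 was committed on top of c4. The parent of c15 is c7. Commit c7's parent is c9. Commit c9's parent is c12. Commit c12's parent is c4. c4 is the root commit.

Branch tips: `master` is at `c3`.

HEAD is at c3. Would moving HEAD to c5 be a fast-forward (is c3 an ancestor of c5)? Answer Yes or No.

A fast-forward from c3 to c5 is possible iff c3 is an ancestor of c5.
Ancestors of c5: {c10, c11, c12, c13, c14, c15, c4, c5, c6, c7, c9}.
c3 is not among them, so fast-forward is not possible.

No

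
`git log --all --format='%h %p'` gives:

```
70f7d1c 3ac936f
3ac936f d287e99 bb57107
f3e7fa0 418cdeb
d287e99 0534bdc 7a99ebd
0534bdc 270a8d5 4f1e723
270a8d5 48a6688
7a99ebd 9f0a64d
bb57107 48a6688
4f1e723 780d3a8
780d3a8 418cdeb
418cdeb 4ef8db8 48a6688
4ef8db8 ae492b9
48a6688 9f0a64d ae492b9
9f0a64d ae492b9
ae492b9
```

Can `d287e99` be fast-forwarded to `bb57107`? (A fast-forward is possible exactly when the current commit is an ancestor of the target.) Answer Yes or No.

A fast-forward from d287e99 to bb57107 is possible iff d287e99 is an ancestor of bb57107.
Ancestors of bb57107: {48a6688, 9f0a64d, ae492b9, bb57107}.
d287e99 is not among them, so fast-forward is not possible.

No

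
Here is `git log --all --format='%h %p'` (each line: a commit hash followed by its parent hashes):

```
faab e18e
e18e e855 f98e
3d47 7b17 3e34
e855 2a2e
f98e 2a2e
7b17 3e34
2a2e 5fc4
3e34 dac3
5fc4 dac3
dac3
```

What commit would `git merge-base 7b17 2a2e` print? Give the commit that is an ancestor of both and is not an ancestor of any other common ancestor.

dac3

Ancestors of 7b17: {3e34, 7b17, dac3}.
Ancestors of 2a2e: {2a2e, 5fc4, dac3}.
Common ancestors: {dac3}.
The only common ancestor is dac3, so it is the merge base.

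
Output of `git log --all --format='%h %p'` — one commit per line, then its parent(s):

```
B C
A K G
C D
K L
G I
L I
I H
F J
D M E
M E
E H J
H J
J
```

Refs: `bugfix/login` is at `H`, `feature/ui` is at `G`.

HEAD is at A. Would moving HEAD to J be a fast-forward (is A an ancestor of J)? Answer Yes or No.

No

A fast-forward from A to J is possible iff A is an ancestor of J.
Ancestors of J: {J}.
A is not among them, so fast-forward is not possible.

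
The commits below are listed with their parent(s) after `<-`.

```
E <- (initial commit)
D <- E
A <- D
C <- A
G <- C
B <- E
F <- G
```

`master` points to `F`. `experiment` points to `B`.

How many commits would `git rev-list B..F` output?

Reachable from F: {A, C, D, E, F, G}.
Reachable from B: {B, E}.
In F's history but not B's: {A, C, D, F, G} — 5 commits.

5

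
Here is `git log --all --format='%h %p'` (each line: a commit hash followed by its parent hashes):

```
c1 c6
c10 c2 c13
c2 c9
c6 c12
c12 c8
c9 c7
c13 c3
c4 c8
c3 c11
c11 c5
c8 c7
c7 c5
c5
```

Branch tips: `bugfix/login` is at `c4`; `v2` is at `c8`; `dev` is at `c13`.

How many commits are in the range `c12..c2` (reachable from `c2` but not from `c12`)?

2

Reachable from c2: {c2, c5, c7, c9}.
Reachable from c12: {c12, c5, c7, c8}.
In c2's history but not c12's: {c2, c9} — 2 commits.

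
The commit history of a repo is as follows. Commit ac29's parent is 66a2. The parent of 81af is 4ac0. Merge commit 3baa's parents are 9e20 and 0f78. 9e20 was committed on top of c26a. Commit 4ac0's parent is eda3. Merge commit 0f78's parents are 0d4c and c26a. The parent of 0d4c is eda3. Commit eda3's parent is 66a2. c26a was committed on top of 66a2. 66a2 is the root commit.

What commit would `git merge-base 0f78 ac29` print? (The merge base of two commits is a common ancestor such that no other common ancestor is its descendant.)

66a2

Ancestors of 0f78: {0d4c, 0f78, 66a2, c26a, eda3}.
Ancestors of ac29: {66a2, ac29}.
Common ancestors: {66a2}.
The only common ancestor is 66a2, so it is the merge base.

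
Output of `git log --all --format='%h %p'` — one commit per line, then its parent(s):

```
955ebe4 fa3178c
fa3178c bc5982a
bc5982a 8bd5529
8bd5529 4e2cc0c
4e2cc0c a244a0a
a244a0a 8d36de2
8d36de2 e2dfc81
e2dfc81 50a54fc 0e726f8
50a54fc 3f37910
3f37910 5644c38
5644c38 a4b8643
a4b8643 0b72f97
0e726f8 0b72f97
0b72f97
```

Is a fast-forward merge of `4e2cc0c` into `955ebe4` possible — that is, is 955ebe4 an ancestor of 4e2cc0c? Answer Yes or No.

A fast-forward from 955ebe4 to 4e2cc0c is possible iff 955ebe4 is an ancestor of 4e2cc0c.
Ancestors of 4e2cc0c: {0b72f97, 0e726f8, 3f37910, 4e2cc0c, 50a54fc, 5644c38, 8d36de2, a244a0a, a4b8643, e2dfc81}.
955ebe4 is not among them, so fast-forward is not possible.

No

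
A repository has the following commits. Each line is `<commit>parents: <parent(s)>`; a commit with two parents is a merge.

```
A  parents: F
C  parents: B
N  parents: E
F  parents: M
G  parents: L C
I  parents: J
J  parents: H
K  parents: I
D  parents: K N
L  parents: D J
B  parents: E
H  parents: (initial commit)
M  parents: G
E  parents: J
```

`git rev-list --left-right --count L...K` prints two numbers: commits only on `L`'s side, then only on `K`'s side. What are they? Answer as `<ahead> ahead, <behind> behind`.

4 ahead, 0 behind

Reachable from L: {D, E, H, I, J, K, L, N}.
Reachable from K: {H, I, J, K}.
Only in L's history (ahead): {D, E, L, N} — 4.
Only in K's history (behind): {} — 0.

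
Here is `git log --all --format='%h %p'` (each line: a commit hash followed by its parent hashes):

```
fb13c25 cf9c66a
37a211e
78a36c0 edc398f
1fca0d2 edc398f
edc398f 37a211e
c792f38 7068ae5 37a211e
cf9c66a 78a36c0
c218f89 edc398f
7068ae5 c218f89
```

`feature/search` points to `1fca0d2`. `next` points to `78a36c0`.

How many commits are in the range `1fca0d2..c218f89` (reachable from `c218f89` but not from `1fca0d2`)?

Reachable from c218f89: {37a211e, c218f89, edc398f}.
Reachable from 1fca0d2: {1fca0d2, 37a211e, edc398f}.
In c218f89's history but not 1fca0d2's: {c218f89} — 1 commit.

1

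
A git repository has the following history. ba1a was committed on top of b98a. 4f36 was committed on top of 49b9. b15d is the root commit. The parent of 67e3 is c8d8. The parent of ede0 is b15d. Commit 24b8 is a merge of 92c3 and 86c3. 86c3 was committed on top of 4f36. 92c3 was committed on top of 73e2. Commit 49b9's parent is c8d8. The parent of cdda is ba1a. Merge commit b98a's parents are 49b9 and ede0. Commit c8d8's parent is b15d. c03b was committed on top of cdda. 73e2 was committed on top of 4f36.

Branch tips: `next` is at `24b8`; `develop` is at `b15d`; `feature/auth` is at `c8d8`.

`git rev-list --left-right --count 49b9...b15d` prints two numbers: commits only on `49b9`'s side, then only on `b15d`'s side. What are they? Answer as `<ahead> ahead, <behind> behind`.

Reachable from 49b9: {49b9, b15d, c8d8}.
Reachable from b15d: {b15d}.
Only in 49b9's history (ahead): {49b9, c8d8} — 2.
Only in b15d's history (behind): {} — 0.

2 ahead, 0 behind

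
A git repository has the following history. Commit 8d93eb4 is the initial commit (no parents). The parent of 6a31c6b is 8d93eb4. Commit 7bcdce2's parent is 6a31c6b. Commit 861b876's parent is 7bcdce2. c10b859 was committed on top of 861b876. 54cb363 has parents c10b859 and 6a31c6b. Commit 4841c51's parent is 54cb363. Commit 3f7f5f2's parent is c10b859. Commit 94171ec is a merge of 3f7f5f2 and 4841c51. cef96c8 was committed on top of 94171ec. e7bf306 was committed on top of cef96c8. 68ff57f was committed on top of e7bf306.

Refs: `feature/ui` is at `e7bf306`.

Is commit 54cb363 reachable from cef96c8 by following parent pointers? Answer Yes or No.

Ancestors of cef96c8 (commits reachable by following parents): {3f7f5f2, 4841c51, 54cb363, 6a31c6b, 7bcdce2, 861b876, 8d93eb4, 94171ec, c10b859, cef96c8}.
54cb363 is in that set, so it is an ancestor of cef96c8.

Yes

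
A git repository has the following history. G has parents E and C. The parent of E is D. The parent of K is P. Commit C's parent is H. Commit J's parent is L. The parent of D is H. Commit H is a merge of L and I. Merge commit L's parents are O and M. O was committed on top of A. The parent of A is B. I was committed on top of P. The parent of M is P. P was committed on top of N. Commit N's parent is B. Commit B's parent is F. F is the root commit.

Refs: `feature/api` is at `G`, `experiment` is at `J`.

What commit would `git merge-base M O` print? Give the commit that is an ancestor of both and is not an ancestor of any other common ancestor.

Ancestors of M: {B, F, M, N, P}.
Ancestors of O: {A, B, F, O}.
Common ancestors: {B, F}.
Among these, B is not an ancestor of any other common ancestor — it is the merge base.

B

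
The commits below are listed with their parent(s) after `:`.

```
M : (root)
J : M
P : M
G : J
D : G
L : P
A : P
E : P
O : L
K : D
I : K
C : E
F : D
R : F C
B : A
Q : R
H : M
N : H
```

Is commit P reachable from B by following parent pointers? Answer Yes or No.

Yes

Ancestors of B (commits reachable by following parents): {A, B, M, P}.
P is in that set, so it is an ancestor of B.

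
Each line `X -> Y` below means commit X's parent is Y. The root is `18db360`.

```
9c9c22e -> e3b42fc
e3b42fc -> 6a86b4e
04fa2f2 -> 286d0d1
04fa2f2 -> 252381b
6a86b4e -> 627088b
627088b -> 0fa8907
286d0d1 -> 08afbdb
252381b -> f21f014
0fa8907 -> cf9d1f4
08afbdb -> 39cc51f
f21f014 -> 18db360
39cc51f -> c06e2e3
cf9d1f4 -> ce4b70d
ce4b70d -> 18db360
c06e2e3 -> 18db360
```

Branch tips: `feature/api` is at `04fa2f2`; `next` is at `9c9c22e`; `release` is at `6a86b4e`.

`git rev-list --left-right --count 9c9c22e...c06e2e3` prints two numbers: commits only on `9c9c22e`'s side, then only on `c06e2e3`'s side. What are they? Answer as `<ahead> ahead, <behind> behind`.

Reachable from 9c9c22e: {0fa8907, 18db360, 627088b, 6a86b4e, 9c9c22e, ce4b70d, cf9d1f4, e3b42fc}.
Reachable from c06e2e3: {18db360, c06e2e3}.
Only in 9c9c22e's history (ahead): {0fa8907, 627088b, 6a86b4e, 9c9c22e, ce4b70d, cf9d1f4, e3b42fc} — 7.
Only in c06e2e3's history (behind): {c06e2e3} — 1.

7 ahead, 1 behind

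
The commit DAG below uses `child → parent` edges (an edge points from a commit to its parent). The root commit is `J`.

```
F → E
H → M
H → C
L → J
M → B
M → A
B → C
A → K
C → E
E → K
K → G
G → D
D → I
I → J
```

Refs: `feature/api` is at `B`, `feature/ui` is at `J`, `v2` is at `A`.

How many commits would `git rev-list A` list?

6

Walking parent pointers from A: reachable set = {A, D, G, I, J, K}.
That is 6 commits.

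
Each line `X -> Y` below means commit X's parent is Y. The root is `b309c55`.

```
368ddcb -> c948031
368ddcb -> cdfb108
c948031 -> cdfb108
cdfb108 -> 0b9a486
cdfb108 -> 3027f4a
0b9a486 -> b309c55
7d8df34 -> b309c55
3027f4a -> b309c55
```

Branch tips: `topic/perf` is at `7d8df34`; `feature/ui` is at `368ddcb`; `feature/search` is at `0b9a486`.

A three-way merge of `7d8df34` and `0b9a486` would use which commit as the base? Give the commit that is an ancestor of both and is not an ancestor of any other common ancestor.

b309c55

Ancestors of 7d8df34: {7d8df34, b309c55}.
Ancestors of 0b9a486: {0b9a486, b309c55}.
Common ancestors: {b309c55}.
The only common ancestor is b309c55, so it is the merge base.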